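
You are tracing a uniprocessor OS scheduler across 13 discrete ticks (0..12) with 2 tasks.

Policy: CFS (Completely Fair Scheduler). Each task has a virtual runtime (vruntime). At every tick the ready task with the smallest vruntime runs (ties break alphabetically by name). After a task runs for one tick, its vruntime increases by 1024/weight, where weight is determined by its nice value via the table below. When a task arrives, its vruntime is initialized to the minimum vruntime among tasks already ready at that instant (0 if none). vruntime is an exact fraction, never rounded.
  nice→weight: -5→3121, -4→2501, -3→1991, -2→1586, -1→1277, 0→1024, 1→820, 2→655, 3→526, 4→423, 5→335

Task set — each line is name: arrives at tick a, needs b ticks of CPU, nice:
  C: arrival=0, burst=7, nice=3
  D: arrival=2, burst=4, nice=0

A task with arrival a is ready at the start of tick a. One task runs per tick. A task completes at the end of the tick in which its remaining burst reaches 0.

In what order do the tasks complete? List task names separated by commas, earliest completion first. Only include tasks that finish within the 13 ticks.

completion order = D, C

t=0: vr[C=0] → run C
t=1: vr[C=512/263] → run C
t=2: vr[C=1024/263 D=1024/263] → run C
t=3: vr[C=1536/263 D=1024/263] → run D
t=4: vr[C=1536/263 D=1287/263] → run D
t=5: vr[C=1536/263 D=1550/263] → run C
t=6: vr[C=2048/263 D=1550/263] → run D
t=7: vr[C=2048/263 D=1813/263] → run D
t=8: vr[C=2048/263] → run C
t=9: vr[C=2560/263] → run C
t=10: vr[C=3072/263] → run C
t=11: (idle)
t=12: (idle)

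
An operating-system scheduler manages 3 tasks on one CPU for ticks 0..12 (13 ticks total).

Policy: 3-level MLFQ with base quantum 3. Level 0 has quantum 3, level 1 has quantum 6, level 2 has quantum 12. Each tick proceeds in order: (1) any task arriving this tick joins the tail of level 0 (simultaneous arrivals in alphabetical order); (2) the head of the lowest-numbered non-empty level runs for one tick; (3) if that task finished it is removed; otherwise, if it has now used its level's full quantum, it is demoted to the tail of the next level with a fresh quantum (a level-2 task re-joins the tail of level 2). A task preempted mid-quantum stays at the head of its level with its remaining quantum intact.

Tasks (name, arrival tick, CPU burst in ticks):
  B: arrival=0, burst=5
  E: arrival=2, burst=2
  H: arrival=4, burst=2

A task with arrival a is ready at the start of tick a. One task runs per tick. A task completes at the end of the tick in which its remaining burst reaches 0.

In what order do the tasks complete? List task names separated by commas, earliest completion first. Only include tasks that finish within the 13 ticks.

completion order = E, H, B

t=0: L0/L1/L2 = B/-/- → run B
t=1: L0/L1/L2 = B/-/- → run B
t=2: L0/L1/L2 = BE/-/- → run B
t=3: L0/L1/L2 = E/B/- → run E
t=4: L0/L1/L2 = EH/B/- → run E
t=5: L0/L1/L2 = H/B/- → run H
t=6: L0/L1/L2 = H/B/- → run H
t=7: L0/L1/L2 = -/B/- → run B
t=8: L0/L1/L2 = -/B/- → run B
t=9: (idle)
t=10: (idle)
t=11: (idle)
t=12: (idle)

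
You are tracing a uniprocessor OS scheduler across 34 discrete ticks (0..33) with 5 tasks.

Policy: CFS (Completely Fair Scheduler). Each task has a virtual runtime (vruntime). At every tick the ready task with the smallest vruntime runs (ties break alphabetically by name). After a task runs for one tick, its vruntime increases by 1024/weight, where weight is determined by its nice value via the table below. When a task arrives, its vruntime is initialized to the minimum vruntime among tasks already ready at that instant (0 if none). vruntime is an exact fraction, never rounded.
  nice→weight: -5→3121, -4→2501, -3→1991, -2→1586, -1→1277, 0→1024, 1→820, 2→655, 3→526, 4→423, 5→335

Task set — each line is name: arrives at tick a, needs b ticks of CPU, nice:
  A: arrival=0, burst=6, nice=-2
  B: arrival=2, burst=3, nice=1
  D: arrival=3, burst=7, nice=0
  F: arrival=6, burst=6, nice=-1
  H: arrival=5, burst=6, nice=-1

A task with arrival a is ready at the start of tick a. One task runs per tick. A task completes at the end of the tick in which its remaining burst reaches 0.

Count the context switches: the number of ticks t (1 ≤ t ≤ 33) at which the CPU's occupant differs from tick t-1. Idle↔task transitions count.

t=0: vr[A=0] → run A
t=1: vr[A=512/793] → run A
t=2: vr[A=1024/793 B=1024/793] → run A
t=3: vr[A=1536/793 B=1024/793 D=1024/793] → run B
t=4: vr[A=1536/793 B=412928/162565 D=1024/793] → run D
t=5: vr[A=1536/793 B=412928/162565 D=1817/793 H=1536/793] → run A
t=6: vr[A=2048/793 B=412928/162565 D=1817/793 F=1536/793 H=1536/793] → run F
t=7: vr[A=2048/793 B=412928/162565 D=1817/793 F=2773504/1012661 H=1536/793] → run H
t=8: vr[A=2048/793 B=412928/162565 D=1817/793 F=2773504/1012661 H=2773504/1012661] → run D
t=9: vr[A=2048/793 B=412928/162565 D=2610/793 F=2773504/1012661 H=2773504/1012661] → run B
t=10: vr[A=2048/793 B=615936/162565 D=2610/793 F=2773504/1012661 H=2773504/1012661] → run A
t=11: vr[A=2560/793 B=615936/162565 D=2610/793 F=2773504/1012661 H=2773504/1012661] → run F
t=12: vr[A=2560/793 B=615936/162565 D=2610/793 F=3585536/1012661 H=2773504/1012661] → run H
t=13: vr[A=2560/793 B=615936/162565 D=2610/793 F=3585536/1012661 H=3585536/1012661] → run A
t=14: vr[B=615936/162565 D=2610/793 F=3585536/1012661 H=3585536/1012661] → run D
t=15: vr[B=615936/162565 D=3403/793 F=3585536/1012661 H=3585536/1012661] → run F
t=16: vr[B=615936/162565 D=3403/793 F=4397568/1012661 H=3585536/1012661] → run H
t=17: vr[B=615936/162565 D=3403/793 F=4397568/1012661 H=4397568/1012661] → run B
t=18: vr[D=3403/793 F=4397568/1012661 H=4397568/1012661] → run D
t=19: vr[D=4196/793 F=4397568/1012661 H=4397568/1012661] → run F
t=20: vr[D=4196/793 F=5209600/1012661 H=4397568/1012661] → run H
t=21: vr[D=4196/793 F=5209600/1012661 H=5209600/1012661] → run F
t=22: vr[D=4196/793 F=6021632/1012661 H=5209600/1012661] → run H
t=23: vr[D=4196/793 F=6021632/1012661 H=6021632/1012661] → run D
t=24: vr[D=4989/793 F=6021632/1012661 H=6021632/1012661] → run F
t=25: vr[D=4989/793 H=6021632/1012661] → run H
t=26: vr[D=4989/793] → run D
t=27: vr[D=5782/793] → run D
t=28: (idle)
t=29: (idle)
t=30: (idle)
t=31: (idle)
t=32: (idle)
t=33: (idle)

context switches = 25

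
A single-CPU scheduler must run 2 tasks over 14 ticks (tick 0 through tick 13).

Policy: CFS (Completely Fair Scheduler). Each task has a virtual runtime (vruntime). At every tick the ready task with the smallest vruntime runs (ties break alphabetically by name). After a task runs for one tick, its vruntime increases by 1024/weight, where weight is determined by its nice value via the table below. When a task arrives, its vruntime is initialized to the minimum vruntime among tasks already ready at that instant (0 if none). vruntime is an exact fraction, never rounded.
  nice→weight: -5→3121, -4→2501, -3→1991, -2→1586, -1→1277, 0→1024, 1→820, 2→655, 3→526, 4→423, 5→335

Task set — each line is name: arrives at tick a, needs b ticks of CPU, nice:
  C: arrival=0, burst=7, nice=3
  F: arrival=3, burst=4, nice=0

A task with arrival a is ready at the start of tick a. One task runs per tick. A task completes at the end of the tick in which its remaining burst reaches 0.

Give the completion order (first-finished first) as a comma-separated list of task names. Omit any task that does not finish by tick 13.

completion order = F, C

t=0: vr[C=0] → run C
t=1: vr[C=512/263] → run C
t=2: vr[C=1024/263] → run C
t=3: vr[C=1536/263 F=1536/263] → run C
t=4: vr[C=2048/263 F=1536/263] → run F
t=5: vr[C=2048/263 F=1799/263] → run F
t=6: vr[C=2048/263 F=2062/263] → run C
t=7: vr[C=2560/263 F=2062/263] → run F
t=8: vr[C=2560/263 F=2325/263] → run F
t=9: vr[C=2560/263] → run C
t=10: vr[C=3072/263] → run C
t=11: (idle)
t=12: (idle)
t=13: (idle)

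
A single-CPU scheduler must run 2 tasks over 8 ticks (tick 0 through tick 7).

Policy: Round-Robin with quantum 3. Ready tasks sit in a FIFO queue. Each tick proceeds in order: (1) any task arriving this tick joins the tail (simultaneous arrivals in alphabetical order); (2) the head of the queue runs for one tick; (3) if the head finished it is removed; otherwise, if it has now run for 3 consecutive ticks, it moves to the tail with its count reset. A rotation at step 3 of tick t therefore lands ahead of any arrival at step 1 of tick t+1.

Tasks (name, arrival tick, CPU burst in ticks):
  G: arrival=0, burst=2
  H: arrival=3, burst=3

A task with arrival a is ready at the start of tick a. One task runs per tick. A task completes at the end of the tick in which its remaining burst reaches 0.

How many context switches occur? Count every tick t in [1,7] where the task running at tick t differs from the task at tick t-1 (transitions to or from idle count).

context switches = 3

t=0: queue=[G] q_used=0 → run G
t=1: queue=[G] q_used=1 → run G
t=2: (idle)
t=3: queue=[H] q_used=0 → run H
t=4: queue=[H] q_used=1 → run H
t=5: queue=[H] q_used=2 → run H
t=6: (idle)
t=7: (idle)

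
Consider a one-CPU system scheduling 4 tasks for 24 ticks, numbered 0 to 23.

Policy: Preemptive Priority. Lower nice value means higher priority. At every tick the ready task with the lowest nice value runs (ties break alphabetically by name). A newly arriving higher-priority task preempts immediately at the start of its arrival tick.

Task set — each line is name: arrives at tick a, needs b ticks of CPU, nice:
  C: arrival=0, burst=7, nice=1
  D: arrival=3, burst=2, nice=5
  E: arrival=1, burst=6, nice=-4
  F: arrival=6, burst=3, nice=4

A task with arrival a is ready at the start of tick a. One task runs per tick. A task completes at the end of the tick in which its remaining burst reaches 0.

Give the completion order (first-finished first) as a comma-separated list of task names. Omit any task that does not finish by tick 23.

t=0: ready={C} → run C
t=1: ready={C,E} → run E
t=2: ready={C,E} → run E
t=3: ready={C,D,E} → run E
t=4: ready={C,D,E} → run E
t=5: ready={C,D,E} → run E
t=6: ready={C,D,E,F} → run E
t=7: ready={C,D,F} → run C
t=8: ready={C,D,F} → run C
t=9: ready={C,D,F} → run C
t=10: ready={C,D,F} → run C
t=11: ready={C,D,F} → run C
t=12: ready={C,D,F} → run C
t=13: ready={D,F} → run F
t=14: ready={D,F} → run F
t=15: ready={D,F} → run F
t=16: ready={D} → run D
t=17: ready={D} → run D
t=18: (idle)
t=19: (idle)
t=20: (idle)
t=21: (idle)
t=22: (idle)
t=23: (idle)

completion order = E, C, F, D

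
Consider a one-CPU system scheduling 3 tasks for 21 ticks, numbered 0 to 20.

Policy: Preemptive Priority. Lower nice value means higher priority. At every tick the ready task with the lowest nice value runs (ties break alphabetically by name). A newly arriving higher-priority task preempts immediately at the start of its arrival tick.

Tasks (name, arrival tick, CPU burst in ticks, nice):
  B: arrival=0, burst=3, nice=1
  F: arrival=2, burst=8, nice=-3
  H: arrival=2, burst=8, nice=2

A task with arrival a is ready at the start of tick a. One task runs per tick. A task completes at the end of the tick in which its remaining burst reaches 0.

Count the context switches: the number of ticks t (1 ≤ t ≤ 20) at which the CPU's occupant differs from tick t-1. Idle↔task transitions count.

context switches = 4

t=0: ready={B} → run B
t=1: ready={B} → run B
t=2: ready={B,F,H} → run F
t=3: ready={B,F,H} → run F
t=4: ready={B,F,H} → run F
t=5: ready={B,F,H} → run F
t=6: ready={B,F,H} → run F
t=7: ready={B,F,H} → run F
t=8: ready={B,F,H} → run F
t=9: ready={B,F,H} → run F
t=10: ready={B,H} → run B
t=11: ready={H} → run H
t=12: ready={H} → run H
t=13: ready={H} → run H
t=14: ready={H} → run H
t=15: ready={H} → run H
t=16: ready={H} → run H
t=17: ready={H} → run H
t=18: ready={H} → run H
t=19: (idle)
t=20: (idle)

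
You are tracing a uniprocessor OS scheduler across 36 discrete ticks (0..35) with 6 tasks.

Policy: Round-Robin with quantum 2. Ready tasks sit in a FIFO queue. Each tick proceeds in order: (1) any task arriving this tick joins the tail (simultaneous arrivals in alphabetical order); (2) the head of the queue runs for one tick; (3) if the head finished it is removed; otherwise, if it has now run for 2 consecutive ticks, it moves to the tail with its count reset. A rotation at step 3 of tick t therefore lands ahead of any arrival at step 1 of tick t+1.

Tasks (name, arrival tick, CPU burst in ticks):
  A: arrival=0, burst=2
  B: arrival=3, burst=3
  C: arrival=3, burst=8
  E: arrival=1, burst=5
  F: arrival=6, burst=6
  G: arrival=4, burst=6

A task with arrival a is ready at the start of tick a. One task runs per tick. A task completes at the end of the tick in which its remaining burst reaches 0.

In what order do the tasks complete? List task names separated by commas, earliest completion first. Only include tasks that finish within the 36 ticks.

t=0: queue=[A] q_used=0 → run A
t=1: queue=[A,E] q_used=1 → run A
t=2: queue=[E] q_used=0 → run E
t=3: queue=[E,B,C] q_used=1 → run E
t=4: queue=[B,C,E,G] q_used=0 → run B
t=5: queue=[B,C,E,G] q_used=1 → run B
t=6: queue=[C,E,G,B,F] q_used=0 → run C
t=7: queue=[C,E,G,B,F] q_used=1 → run C
t=8: queue=[E,G,B,F,C] q_used=0 → run E
t=9: queue=[E,G,B,F,C] q_used=1 → run E
t=10: queue=[G,B,F,C,E] q_used=0 → run G
t=11: queue=[G,B,F,C,E] q_used=1 → run G
t=12: queue=[B,F,C,E,G] q_used=0 → run B
t=13: queue=[F,C,E,G] q_used=0 → run F
t=14: queue=[F,C,E,G] q_used=1 → run F
t=15: queue=[C,E,G,F] q_used=0 → run C
t=16: queue=[C,E,G,F] q_used=1 → run C
t=17: queue=[E,G,F,C] q_used=0 → run E
t=18: queue=[G,F,C] q_used=0 → run G
t=19: queue=[G,F,C] q_used=1 → run G
t=20: queue=[F,C,G] q_used=0 → run F
t=21: queue=[F,C,G] q_used=1 → run F
t=22: queue=[C,G,F] q_used=0 → run C
t=23: queue=[C,G,F] q_used=1 → run C
t=24: queue=[G,F,C] q_used=0 → run G
t=25: queue=[G,F,C] q_used=1 → run G
t=26: queue=[F,C] q_used=0 → run F
t=27: queue=[F,C] q_used=1 → run F
t=28: queue=[C] q_used=0 → run C
t=29: queue=[C] q_used=1 → run C
t=30: (idle)
t=31: (idle)
t=32: (idle)
t=33: (idle)
t=34: (idle)
t=35: (idle)

completion order = A, B, E, G, F, C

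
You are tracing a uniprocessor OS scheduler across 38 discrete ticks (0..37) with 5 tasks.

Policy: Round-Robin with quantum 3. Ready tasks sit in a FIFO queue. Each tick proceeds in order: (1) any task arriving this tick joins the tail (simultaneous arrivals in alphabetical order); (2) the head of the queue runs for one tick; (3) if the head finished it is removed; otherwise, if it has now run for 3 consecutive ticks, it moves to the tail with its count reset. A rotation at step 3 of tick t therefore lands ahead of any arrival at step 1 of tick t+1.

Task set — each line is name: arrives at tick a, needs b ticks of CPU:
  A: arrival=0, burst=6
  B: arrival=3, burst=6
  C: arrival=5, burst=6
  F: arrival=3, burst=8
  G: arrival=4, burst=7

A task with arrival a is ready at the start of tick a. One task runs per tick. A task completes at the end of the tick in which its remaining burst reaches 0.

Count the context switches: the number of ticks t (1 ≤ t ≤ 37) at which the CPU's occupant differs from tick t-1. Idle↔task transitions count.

t=0: queue=[A] q_used=0 → run A
t=1: queue=[A] q_used=1 → run A
t=2: queue=[A] q_used=2 → run A
t=3: queue=[A,B,F] q_used=0 → run A
t=4: queue=[A,B,F,G] q_used=1 → run A
t=5: queue=[A,B,F,G,C] q_used=2 → run A
t=6: queue=[B,F,G,C] q_used=0 → run B
t=7: queue=[B,F,G,C] q_used=1 → run B
t=8: queue=[B,F,G,C] q_used=2 → run B
t=9: queue=[F,G,C,B] q_used=0 → run F
t=10: queue=[F,G,C,B] q_used=1 → run F
t=11: queue=[F,G,C,B] q_used=2 → run F
t=12: queue=[G,C,B,F] q_used=0 → run G
t=13: queue=[G,C,B,F] q_used=1 → run G
t=14: queue=[G,C,B,F] q_used=2 → run G
t=15: queue=[C,B,F,G] q_used=0 → run C
t=16: queue=[C,B,F,G] q_used=1 → run C
t=17: queue=[C,B,F,G] q_used=2 → run C
t=18: queue=[B,F,G,C] q_used=0 → run B
t=19: queue=[B,F,G,C] q_used=1 → run B
t=20: queue=[B,F,G,C] q_used=2 → run B
t=21: queue=[F,G,C] q_used=0 → run F
t=22: queue=[F,G,C] q_used=1 → run F
t=23: queue=[F,G,C] q_used=2 → run F
t=24: queue=[G,C,F] q_used=0 → run G
t=25: queue=[G,C,F] q_used=1 → run G
t=26: queue=[G,C,F] q_used=2 → run G
t=27: queue=[C,F,G] q_used=0 → run C
t=28: queue=[C,F,G] q_used=1 → run C
t=29: queue=[C,F,G] q_used=2 → run C
t=30: queue=[F,G] q_used=0 → run F
t=31: queue=[F,G] q_used=1 → run F
t=32: queue=[G] q_used=0 → run G
t=33: (idle)
t=34: (idle)
t=35: (idle)
t=36: (idle)
t=37: (idle)

context switches = 11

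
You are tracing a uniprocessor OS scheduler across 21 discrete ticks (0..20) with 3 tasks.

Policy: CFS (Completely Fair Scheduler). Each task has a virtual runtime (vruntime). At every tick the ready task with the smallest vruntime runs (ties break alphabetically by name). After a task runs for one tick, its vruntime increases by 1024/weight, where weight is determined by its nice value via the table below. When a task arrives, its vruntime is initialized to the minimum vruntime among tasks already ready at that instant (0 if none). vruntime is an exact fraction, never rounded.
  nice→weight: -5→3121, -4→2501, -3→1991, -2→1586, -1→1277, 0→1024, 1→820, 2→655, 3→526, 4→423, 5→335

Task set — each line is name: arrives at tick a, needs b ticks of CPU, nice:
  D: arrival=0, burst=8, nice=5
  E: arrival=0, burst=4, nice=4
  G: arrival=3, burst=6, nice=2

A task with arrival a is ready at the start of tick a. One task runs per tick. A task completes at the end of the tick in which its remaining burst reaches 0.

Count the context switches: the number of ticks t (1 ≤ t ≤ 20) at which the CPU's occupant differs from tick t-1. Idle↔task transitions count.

t=0: vr[D=0 E=0] → run D
t=1: vr[D=1024/335 E=0] → run E
t=2: vr[D=1024/335 E=1024/423] → run E
t=3: vr[D=1024/335 E=2048/423 G=1024/335] → run D
t=4: vr[D=2048/335 E=2048/423 G=1024/335] → run G
t=5: vr[D=2048/335 E=2048/423 G=202752/43885] → run G
t=6: vr[D=2048/335 E=2048/423 G=54272/8777] → run E
t=7: vr[D=2048/335 E=1024/141 G=54272/8777] → run D
t=8: vr[D=3072/335 E=1024/141 G=54272/8777] → run G
t=9: vr[D=3072/335 E=1024/141 G=339968/43885] → run E
t=10: vr[D=3072/335 G=339968/43885] → run G
t=11: vr[D=3072/335 G=408576/43885] → run D
t=12: vr[D=4096/335 G=408576/43885] → run G
t=13: vr[D=4096/335 G=477184/43885] → run G
t=14: vr[D=4096/335] → run D
t=15: vr[D=1024/67] → run D
t=16: vr[D=6144/335] → run D
t=17: vr[D=7168/335] → run D
t=18: (idle)
t=19: (idle)
t=20: (idle)

context switches = 12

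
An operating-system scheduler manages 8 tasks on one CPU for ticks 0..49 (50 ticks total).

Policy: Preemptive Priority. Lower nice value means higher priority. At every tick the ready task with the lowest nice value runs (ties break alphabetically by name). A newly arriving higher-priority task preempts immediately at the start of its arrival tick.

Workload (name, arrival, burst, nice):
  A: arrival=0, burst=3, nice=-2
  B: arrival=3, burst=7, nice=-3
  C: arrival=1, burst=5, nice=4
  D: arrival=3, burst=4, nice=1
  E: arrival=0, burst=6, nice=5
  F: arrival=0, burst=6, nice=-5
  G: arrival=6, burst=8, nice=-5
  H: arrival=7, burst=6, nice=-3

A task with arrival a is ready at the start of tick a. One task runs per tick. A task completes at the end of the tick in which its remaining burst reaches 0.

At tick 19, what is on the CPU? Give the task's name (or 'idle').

t=0: ready={A,E,F} → run F
t=1: ready={A,C,E,F} → run F
t=2: ready={A,C,E,F} → run F
t=3: ready={A,B,C,D,E,F} → run F
t=4: ready={A,B,C,D,E,F} → run F
t=5: ready={A,B,C,D,E,F} → run F
t=6: ready={A,B,C,D,E,G} → run G
t=7: ready={A,B,C,D,E,G,H} → run G
t=8: ready={A,B,C,D,E,G,H} → run G
t=9: ready={A,B,C,D,E,G,H} → run G
t=10: ready={A,B,C,D,E,G,H} → run G
t=11: ready={A,B,C,D,E,G,H} → run G
t=12: ready={A,B,C,D,E,G,H} → run G
t=13: ready={A,B,C,D,E,G,H} → run G
t=14: ready={A,B,C,D,E,H} → run B
t=15: ready={A,B,C,D,E,H} → run B
t=16: ready={A,B,C,D,E,H} → run B
t=17: ready={A,B,C,D,E,H} → run B
t=18: ready={A,B,C,D,E,H} → run B
t=19: ready={A,B,C,D,E,H} → run B
t=20: ready={A,B,C,D,E,H} → run B
t=21: ready={A,C,D,E,H} → run H
t=22: ready={A,C,D,E,H} → run H
t=23: ready={A,C,D,E,H} → run H
t=24: ready={A,C,D,E,H} → run H
t=25: ready={A,C,D,E,H} → run H
t=26: ready={A,C,D,E,H} → run H
t=27: ready={A,C,D,E} → run A
t=28: ready={A,C,D,E} → run A
t=29: ready={A,C,D,E} → run A
t=30: ready={C,D,E} → run D
t=31: ready={C,D,E} → run D
t=32: ready={C,D,E} → run D
t=33: ready={C,D,E} → run D
t=34: ready={C,E} → run C
t=35: ready={C,E} → run C
t=36: ready={C,E} → run C
t=37: ready={C,E} → run C
t=38: ready={C,E} → run C
t=39: ready={E} → run E
t=40: ready={E} → run E
t=41: ready={E} → run E
t=42: ready={E} → run E
t=43: ready={E} → run E
t=44: ready={E} → run E
t=45: (idle)
t=46: (idle)
t=47: (idle)
t=48: (idle)
t=49: (idle)

running at tick 19 = B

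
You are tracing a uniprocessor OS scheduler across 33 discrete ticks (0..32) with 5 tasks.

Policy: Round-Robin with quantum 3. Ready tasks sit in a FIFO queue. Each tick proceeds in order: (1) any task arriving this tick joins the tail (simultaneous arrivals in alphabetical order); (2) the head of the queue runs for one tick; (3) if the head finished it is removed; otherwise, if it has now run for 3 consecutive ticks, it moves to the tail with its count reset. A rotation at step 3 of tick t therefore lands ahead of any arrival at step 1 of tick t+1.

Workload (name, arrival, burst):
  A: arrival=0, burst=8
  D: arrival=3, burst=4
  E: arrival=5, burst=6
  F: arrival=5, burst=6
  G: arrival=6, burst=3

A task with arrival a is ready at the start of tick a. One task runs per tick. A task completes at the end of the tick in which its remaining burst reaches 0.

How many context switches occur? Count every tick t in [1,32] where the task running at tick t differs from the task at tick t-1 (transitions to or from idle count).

context switches = 9

t=0: queue=[A] q_used=0 → run A
t=1: queue=[A] q_used=1 → run A
t=2: queue=[A] q_used=2 → run A
t=3: queue=[A,D] q_used=0 → run A
t=4: queue=[A,D] q_used=1 → run A
t=5: queue=[A,D,E,F] q_used=2 → run A
t=6: queue=[D,E,F,A,G] q_used=0 → run D
t=7: queue=[D,E,F,A,G] q_used=1 → run D
t=8: queue=[D,E,F,A,G] q_used=2 → run D
t=9: queue=[E,F,A,G,D] q_used=0 → run E
t=10: queue=[E,F,A,G,D] q_used=1 → run E
t=11: queue=[E,F,A,G,D] q_used=2 → run E
t=12: queue=[F,A,G,D,E] q_used=0 → run F
t=13: queue=[F,A,G,D,E] q_used=1 → run F
t=14: queue=[F,A,G,D,E] q_used=2 → run F
t=15: queue=[A,G,D,E,F] q_used=0 → run A
t=16: queue=[A,G,D,E,F] q_used=1 → run A
t=17: queue=[G,D,E,F] q_used=0 → run G
t=18: queue=[G,D,E,F] q_used=1 → run G
t=19: queue=[G,D,E,F] q_used=2 → run G
t=20: queue=[D,E,F] q_used=0 → run D
t=21: queue=[E,F] q_used=0 → run E
t=22: queue=[E,F] q_used=1 → run E
t=23: queue=[E,F] q_used=2 → run E
t=24: queue=[F] q_used=0 → run F
t=25: queue=[F] q_used=1 → run F
t=26: queue=[F] q_used=2 → run F
t=27: (idle)
t=28: (idle)
t=29: (idle)
t=30: (idle)
t=31: (idle)
t=32: (idle)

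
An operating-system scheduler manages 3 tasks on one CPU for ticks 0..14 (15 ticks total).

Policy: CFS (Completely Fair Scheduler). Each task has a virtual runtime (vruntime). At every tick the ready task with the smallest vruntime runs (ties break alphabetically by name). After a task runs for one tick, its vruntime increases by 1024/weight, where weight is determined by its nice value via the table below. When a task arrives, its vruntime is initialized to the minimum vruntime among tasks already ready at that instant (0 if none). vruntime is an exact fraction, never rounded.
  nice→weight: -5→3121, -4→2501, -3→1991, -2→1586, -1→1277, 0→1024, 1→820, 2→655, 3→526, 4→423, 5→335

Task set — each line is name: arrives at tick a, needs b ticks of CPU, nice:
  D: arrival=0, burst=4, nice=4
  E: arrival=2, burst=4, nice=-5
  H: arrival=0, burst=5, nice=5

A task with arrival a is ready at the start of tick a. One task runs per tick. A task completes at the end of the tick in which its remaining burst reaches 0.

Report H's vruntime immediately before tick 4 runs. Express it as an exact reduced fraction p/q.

vruntime(H, start of tick 4) = 1024/335

t=0: vr[D=0 H=0] → run D
t=1: vr[D=1024/423 H=0] → run H
t=2: vr[D=1024/423 E=1024/423 H=1024/335] → run D
t=3: vr[D=2048/423 E=1024/423 H=1024/335] → run E
t=4: vr[D=2048/423 E=3629056/1320183 H=1024/335] → run E
t=5: vr[D=2048/423 E=4062208/1320183 H=1024/335] → run H
t=6: vr[D=2048/423 E=4062208/1320183 H=2048/335] → run E
t=7: vr[D=2048/423 E=4495360/1320183 H=2048/335] → run E
t=8: vr[D=2048/423 H=2048/335] → run D
t=9: vr[D=1024/141 H=2048/335] → run H
t=10: vr[D=1024/141 H=3072/335] → run D
t=11: vr[H=3072/335] → run H
t=12: vr[H=4096/335] → run H
t=13: (idle)
t=14: (idle)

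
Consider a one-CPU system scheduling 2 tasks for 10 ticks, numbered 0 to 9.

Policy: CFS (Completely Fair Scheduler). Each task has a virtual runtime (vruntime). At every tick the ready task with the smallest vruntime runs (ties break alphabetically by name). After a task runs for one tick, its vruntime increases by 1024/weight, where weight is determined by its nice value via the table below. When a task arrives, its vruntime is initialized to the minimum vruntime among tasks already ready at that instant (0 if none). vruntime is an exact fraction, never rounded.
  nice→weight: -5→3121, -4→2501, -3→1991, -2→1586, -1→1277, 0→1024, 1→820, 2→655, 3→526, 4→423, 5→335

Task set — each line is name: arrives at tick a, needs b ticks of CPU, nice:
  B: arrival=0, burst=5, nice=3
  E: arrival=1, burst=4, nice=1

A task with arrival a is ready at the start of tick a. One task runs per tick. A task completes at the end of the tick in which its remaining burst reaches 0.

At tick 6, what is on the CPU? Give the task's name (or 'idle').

t=0: vr[B=0] → run B
t=1: vr[B=512/263 E=512/263] → run B
t=2: vr[B=1024/263 E=512/263] → run E
t=3: vr[B=1024/263 E=172288/53915] → run E
t=4: vr[B=1024/263 E=239616/53915] → run B
t=5: vr[B=1536/263 E=239616/53915] → run E
t=6: vr[B=1536/263 E=306944/53915] → run E
t=7: vr[B=1536/263] → run B
t=8: vr[B=2048/263] → run B
t=9: (idle)

running at tick 6 = E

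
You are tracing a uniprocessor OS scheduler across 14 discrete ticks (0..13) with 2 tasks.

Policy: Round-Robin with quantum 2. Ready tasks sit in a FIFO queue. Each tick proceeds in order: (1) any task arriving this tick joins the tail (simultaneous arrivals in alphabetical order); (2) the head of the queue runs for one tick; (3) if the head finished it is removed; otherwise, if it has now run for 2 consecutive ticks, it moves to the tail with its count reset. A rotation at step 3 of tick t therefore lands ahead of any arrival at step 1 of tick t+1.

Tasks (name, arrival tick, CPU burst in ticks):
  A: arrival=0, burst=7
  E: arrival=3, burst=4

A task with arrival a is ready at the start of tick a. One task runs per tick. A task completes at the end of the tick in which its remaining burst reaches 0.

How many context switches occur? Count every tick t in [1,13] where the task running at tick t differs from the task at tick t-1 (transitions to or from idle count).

t=0: queue=[A] q_used=0 → run A
t=1: queue=[A] q_used=1 → run A
t=2: queue=[A] q_used=0 → run A
t=3: queue=[A,E] q_used=1 → run A
t=4: queue=[E,A] q_used=0 → run E
t=5: queue=[E,A] q_used=1 → run E
t=6: queue=[A,E] q_used=0 → run A
t=7: queue=[A,E] q_used=1 → run A
t=8: queue=[E,A] q_used=0 → run E
t=9: queue=[E,A] q_used=1 → run E
t=10: queue=[A] q_used=0 → run A
t=11: (idle)
t=12: (idle)
t=13: (idle)

context switches = 5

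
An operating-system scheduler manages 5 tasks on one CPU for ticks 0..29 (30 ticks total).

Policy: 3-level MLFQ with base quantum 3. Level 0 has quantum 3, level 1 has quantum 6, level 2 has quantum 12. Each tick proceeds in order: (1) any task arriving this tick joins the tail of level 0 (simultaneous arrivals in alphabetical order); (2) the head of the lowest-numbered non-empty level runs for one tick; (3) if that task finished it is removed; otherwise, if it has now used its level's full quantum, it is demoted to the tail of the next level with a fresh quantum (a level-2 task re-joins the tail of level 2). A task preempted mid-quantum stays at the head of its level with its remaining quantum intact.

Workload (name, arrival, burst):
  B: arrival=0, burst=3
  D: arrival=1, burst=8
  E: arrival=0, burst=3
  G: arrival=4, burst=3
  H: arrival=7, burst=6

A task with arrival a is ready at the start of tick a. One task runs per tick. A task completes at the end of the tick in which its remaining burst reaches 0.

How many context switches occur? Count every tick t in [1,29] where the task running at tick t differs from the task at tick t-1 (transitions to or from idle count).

context switches = 7

t=0: L0/L1/L2 = BE/-/- → run B
t=1: L0/L1/L2 = BED/-/- → run B
t=2: L0/L1/L2 = BED/-/- → run B
t=3: L0/L1/L2 = ED/-/- → run E
t=4: L0/L1/L2 = EDG/-/- → run E
t=5: L0/L1/L2 = EDG/-/- → run E
t=6: L0/L1/L2 = DG/-/- → run D
t=7: L0/L1/L2 = DGH/-/- → run D
t=8: L0/L1/L2 = DGH/-/- → run D
t=9: L0/L1/L2 = GH/D/- → run G
t=10: L0/L1/L2 = GH/D/- → run G
t=11: L0/L1/L2 = GH/D/- → run G
t=12: L0/L1/L2 = H/D/- → run H
t=13: L0/L1/L2 = H/D/- → run H
t=14: L0/L1/L2 = H/D/- → run H
t=15: L0/L1/L2 = -/DH/- → run D
t=16: L0/L1/L2 = -/DH/- → run D
t=17: L0/L1/L2 = -/DH/- → run D
t=18: L0/L1/L2 = -/DH/- → run D
t=19: L0/L1/L2 = -/DH/- → run D
t=20: L0/L1/L2 = -/H/- → run H
t=21: L0/L1/L2 = -/H/- → run H
t=22: L0/L1/L2 = -/H/- → run H
t=23: (idle)
t=24: (idle)
t=25: (idle)
t=26: (idle)
t=27: (idle)
t=28: (idle)
t=29: (idle)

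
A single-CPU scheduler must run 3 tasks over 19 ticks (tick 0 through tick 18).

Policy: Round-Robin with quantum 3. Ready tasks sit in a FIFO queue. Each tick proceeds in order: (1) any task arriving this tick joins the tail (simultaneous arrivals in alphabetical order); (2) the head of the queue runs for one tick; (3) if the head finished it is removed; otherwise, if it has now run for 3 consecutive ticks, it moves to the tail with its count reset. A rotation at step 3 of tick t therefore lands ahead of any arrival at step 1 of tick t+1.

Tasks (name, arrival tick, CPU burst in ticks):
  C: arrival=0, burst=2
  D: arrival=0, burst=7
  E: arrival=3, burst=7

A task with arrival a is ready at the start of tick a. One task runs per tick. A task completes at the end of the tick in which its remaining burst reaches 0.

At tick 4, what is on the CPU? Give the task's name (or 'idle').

running at tick 4 = D

t=0: queue=[C,D] q_used=0 → run C
t=1: queue=[C,D] q_used=1 → run C
t=2: queue=[D] q_used=0 → run D
t=3: queue=[D,E] q_used=1 → run D
t=4: queue=[D,E] q_used=2 → run D
t=5: queue=[E,D] q_used=0 → run E
t=6: queue=[E,D] q_used=1 → run E
t=7: queue=[E,D] q_used=2 → run E
t=8: queue=[D,E] q_used=0 → run D
t=9: queue=[D,E] q_used=1 → run D
t=10: queue=[D,E] q_used=2 → run D
t=11: queue=[E,D] q_used=0 → run E
t=12: queue=[E,D] q_used=1 → run E
t=13: queue=[E,D] q_used=2 → run E
t=14: queue=[D,E] q_used=0 → run D
t=15: queue=[E] q_used=0 → run E
t=16: (idle)
t=17: (idle)
t=18: (idle)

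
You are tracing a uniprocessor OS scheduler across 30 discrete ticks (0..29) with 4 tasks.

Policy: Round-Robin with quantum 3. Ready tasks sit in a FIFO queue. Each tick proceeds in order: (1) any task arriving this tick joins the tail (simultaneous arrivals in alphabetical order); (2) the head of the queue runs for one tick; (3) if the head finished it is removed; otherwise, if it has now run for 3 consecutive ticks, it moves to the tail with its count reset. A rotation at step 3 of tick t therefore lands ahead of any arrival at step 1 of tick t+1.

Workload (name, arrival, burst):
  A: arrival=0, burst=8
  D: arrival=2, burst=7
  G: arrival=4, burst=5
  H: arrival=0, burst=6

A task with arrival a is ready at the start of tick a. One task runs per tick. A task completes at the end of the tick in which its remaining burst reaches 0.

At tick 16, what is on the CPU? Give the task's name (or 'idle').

t=0: queue=[A,H] q_used=0 → run A
t=1: queue=[A,H] q_used=1 → run A
t=2: queue=[A,H,D] q_used=2 → run A
t=3: queue=[H,D,A] q_used=0 → run H
t=4: queue=[H,D,A,G] q_used=1 → run H
t=5: queue=[H,D,A,G] q_used=2 → run H
t=6: queue=[D,A,G,H] q_used=0 → run D
t=7: queue=[D,A,G,H] q_used=1 → run D
t=8: queue=[D,A,G,H] q_used=2 → run D
t=9: queue=[A,G,H,D] q_used=0 → run A
t=10: queue=[A,G,H,D] q_used=1 → run A
t=11: queue=[A,G,H,D] q_used=2 → run A
t=12: queue=[G,H,D,A] q_used=0 → run G
t=13: queue=[G,H,D,A] q_used=1 → run G
t=14: queue=[G,H,D,A] q_used=2 → run G
t=15: queue=[H,D,A,G] q_used=0 → run H
t=16: queue=[H,D,A,G] q_used=1 → run H
t=17: queue=[H,D,A,G] q_used=2 → run H
t=18: queue=[D,A,G] q_used=0 → run D
t=19: queue=[D,A,G] q_used=1 → run D
t=20: queue=[D,A,G] q_used=2 → run D
t=21: queue=[A,G,D] q_used=0 → run A
t=22: queue=[A,G,D] q_used=1 → run A
t=23: queue=[G,D] q_used=0 → run G
t=24: queue=[G,D] q_used=1 → run G
t=25: queue=[D] q_used=0 → run D
t=26: (idle)
t=27: (idle)
t=28: (idle)
t=29: (idle)

running at tick 16 = H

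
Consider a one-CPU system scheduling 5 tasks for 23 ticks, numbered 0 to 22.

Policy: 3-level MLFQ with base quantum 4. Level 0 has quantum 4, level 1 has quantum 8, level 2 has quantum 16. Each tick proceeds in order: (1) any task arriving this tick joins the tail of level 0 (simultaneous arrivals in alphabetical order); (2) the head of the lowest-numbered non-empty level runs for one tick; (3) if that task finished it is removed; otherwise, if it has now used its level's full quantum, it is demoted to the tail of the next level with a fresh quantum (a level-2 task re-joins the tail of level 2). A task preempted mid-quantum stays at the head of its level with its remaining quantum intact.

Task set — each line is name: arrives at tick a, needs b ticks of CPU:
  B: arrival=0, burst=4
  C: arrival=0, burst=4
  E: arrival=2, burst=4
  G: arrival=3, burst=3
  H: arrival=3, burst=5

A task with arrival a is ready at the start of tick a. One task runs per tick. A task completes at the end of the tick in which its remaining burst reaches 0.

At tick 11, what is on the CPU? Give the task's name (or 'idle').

t=0: L0/L1/L2 = BC/-/- → run B
t=1: L0/L1/L2 = BC/-/- → run B
t=2: L0/L1/L2 = BCE/-/- → run B
t=3: L0/L1/L2 = BCEGH/-/- → run B
t=4: L0/L1/L2 = CEGH/-/- → run C
t=5: L0/L1/L2 = CEGH/-/- → run C
t=6: L0/L1/L2 = CEGH/-/- → run C
t=7: L0/L1/L2 = CEGH/-/- → run C
t=8: L0/L1/L2 = EGH/-/- → run E
t=9: L0/L1/L2 = EGH/-/- → run E
t=10: L0/L1/L2 = EGH/-/- → run E
t=11: L0/L1/L2 = EGH/-/- → run E
t=12: L0/L1/L2 = GH/-/- → run G
t=13: L0/L1/L2 = GH/-/- → run G
t=14: L0/L1/L2 = GH/-/- → run G
t=15: L0/L1/L2 = H/-/- → run H
t=16: L0/L1/L2 = H/-/- → run H
t=17: L0/L1/L2 = H/-/- → run H
t=18: L0/L1/L2 = H/-/- → run H
t=19: L0/L1/L2 = -/H/- → run H
t=20: (idle)
t=21: (idle)
t=22: (idle)

running at tick 11 = E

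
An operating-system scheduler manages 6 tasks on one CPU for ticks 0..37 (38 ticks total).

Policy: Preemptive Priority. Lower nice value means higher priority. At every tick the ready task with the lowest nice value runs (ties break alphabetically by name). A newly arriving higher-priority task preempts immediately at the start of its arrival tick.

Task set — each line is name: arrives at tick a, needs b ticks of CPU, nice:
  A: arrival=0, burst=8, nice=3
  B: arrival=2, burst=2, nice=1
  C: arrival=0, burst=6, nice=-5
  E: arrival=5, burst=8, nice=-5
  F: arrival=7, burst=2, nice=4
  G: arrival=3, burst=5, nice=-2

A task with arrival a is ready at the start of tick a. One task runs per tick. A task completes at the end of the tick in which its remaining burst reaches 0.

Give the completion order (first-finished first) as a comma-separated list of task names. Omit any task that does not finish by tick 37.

completion order = C, E, G, B, A, F

t=0: ready={A,C} → run C
t=1: ready={A,C} → run C
t=2: ready={A,B,C} → run C
t=3: ready={A,B,C,G} → run C
t=4: ready={A,B,C,G} → run C
t=5: ready={A,B,C,E,G} → run C
t=6: ready={A,B,E,G} → run E
t=7: ready={A,B,E,F,G} → run E
t=8: ready={A,B,E,F,G} → run E
t=9: ready={A,B,E,F,G} → run E
t=10: ready={A,B,E,F,G} → run E
t=11: ready={A,B,E,F,G} → run E
t=12: ready={A,B,E,F,G} → run E
t=13: ready={A,B,E,F,G} → run E
t=14: ready={A,B,F,G} → run G
t=15: ready={A,B,F,G} → run G
t=16: ready={A,B,F,G} → run G
t=17: ready={A,B,F,G} → run G
t=18: ready={A,B,F,G} → run G
t=19: ready={A,B,F} → run B
t=20: ready={A,B,F} → run B
t=21: ready={A,F} → run A
t=22: ready={A,F} → run A
t=23: ready={A,F} → run A
t=24: ready={A,F} → run A
t=25: ready={A,F} → run A
t=26: ready={A,F} → run A
t=27: ready={A,F} → run A
t=28: ready={A,F} → run A
t=29: ready={F} → run F
t=30: ready={F} → run F
t=31: (idle)
t=32: (idle)
t=33: (idle)
t=34: (idle)
t=35: (idle)
t=36: (idle)
t=37: (idle)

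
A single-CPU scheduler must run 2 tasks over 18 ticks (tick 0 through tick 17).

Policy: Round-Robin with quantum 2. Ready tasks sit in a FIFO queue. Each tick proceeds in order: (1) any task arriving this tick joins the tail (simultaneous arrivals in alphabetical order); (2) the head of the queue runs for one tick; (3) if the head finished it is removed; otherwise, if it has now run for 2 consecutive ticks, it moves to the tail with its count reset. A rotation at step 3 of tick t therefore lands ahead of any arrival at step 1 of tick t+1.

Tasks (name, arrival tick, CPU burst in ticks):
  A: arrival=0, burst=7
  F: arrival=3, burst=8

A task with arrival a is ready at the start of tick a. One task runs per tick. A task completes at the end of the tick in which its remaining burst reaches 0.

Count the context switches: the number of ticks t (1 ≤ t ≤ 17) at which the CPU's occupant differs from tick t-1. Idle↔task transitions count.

context switches = 6

t=0: queue=[A] q_used=0 → run A
t=1: queue=[A] q_used=1 → run A
t=2: queue=[A] q_used=0 → run A
t=3: queue=[A,F] q_used=1 → run A
t=4: queue=[F,A] q_used=0 → run F
t=5: queue=[F,A] q_used=1 → run F
t=6: queue=[A,F] q_used=0 → run A
t=7: queue=[A,F] q_used=1 → run A
t=8: queue=[F,A] q_used=0 → run F
t=9: queue=[F,A] q_used=1 → run F
t=10: queue=[A,F] q_used=0 → run A
t=11: queue=[F] q_used=0 → run F
t=12: queue=[F] q_used=1 → run F
t=13: queue=[F] q_used=0 → run F
t=14: queue=[F] q_used=1 → run F
t=15: (idle)
t=16: (idle)
t=17: (idle)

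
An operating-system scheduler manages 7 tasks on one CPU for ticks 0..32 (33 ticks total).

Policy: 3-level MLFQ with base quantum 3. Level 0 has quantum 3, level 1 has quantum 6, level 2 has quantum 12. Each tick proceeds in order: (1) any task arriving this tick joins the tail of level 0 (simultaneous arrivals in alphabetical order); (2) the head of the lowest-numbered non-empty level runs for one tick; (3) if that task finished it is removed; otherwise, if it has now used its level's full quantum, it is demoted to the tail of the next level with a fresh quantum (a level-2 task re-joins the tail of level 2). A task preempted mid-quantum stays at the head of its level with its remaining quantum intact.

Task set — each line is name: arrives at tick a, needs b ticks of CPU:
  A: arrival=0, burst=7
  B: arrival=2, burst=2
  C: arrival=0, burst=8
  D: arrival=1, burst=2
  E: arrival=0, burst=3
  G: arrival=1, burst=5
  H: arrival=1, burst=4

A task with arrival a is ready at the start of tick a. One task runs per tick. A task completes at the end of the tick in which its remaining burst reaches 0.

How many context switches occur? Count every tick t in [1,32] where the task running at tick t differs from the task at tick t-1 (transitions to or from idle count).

context switches = 11

t=0: L0/L1/L2 = ACE/-/- → run A
t=1: L0/L1/L2 = ACEDGH/-/- → run A
t=2: L0/L1/L2 = ACEDGHB/-/- → run A
t=3: L0/L1/L2 = CEDGHB/A/- → run C
t=4: L0/L1/L2 = CEDGHB/A/- → run C
t=5: L0/L1/L2 = CEDGHB/A/- → run C
t=6: L0/L1/L2 = EDGHB/AC/- → run E
t=7: L0/L1/L2 = EDGHB/AC/- → run E
t=8: L0/L1/L2 = EDGHB/AC/- → run E
t=9: L0/L1/L2 = DGHB/AC/- → run D
t=10: L0/L1/L2 = DGHB/AC/- → run D
t=11: L0/L1/L2 = GHB/AC/- → run G
t=12: L0/L1/L2 = GHB/AC/- → run G
t=13: L0/L1/L2 = GHB/AC/- → run G
t=14: L0/L1/L2 = HB/ACG/- → run H
t=15: L0/L1/L2 = HB/ACG/- → run H
t=16: L0/L1/L2 = HB/ACG/- → run H
t=17: L0/L1/L2 = B/ACGH/- → run B
t=18: L0/L1/L2 = B/ACGH/- → run B
t=19: L0/L1/L2 = -/ACGH/- → run A
t=20: L0/L1/L2 = -/ACGH/- → run A
t=21: L0/L1/L2 = -/ACGH/- → run A
t=22: L0/L1/L2 = -/ACGH/- → run A
t=23: L0/L1/L2 = -/CGH/- → run C
t=24: L0/L1/L2 = -/CGH/- → run C
t=25: L0/L1/L2 = -/CGH/- → run C
t=26: L0/L1/L2 = -/CGH/- → run C
t=27: L0/L1/L2 = -/CGH/- → run C
t=28: L0/L1/L2 = -/GH/- → run G
t=29: L0/L1/L2 = -/GH/- → run G
t=30: L0/L1/L2 = -/H/- → run H
t=31: (idle)
t=32: (idle)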